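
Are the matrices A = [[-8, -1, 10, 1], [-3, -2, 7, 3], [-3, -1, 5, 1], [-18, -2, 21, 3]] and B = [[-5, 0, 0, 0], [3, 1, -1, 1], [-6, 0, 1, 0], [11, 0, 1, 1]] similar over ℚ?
Two matrices over a field are similar if and only if they have the same invariant factors.

Both A and B have characteristic polynomial (x - 1)^3(x + 5) and minimal polynomial (x - 1)^3(x + 5). Computing further, both have invariant factors (x - 1)^3(x + 5). Hence A and B are similar.

Yes.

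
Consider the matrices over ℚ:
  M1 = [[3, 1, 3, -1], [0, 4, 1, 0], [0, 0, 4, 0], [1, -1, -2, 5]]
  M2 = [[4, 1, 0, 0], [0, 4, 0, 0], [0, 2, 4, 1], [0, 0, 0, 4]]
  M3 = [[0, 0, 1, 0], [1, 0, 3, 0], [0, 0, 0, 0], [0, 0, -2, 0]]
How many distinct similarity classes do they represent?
2 classes: {M1, M2}, {M3}

Characteristic polynomials: χ_{M1} = (x - 4)^4, χ_{M2} = (x - 4)^4, χ_{M3} = x^4.

{M1, M2}: invariant factors (x - 4)^2, (x - 4)^2.

{M3}: invariant factors x, x^3.

Matrices are similar if and only if their invariant-factor lists agree; the partition into similarity classes is {M1, M2}, {M3}.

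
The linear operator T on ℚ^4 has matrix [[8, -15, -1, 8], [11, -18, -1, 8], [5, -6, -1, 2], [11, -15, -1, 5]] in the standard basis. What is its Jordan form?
J = [[-3, 0, 0, 0], [0, -3, 0, 0], [0, 0, 0, 1], [0, 0, 0, 0]]

The characteristic polynomial is det(xI - A) = x^2(x + 3)^2, so the eigenvalues are -3 (algebraic multiplicity 2), 0 (algebraic multiplicity 2).

For λ = -3: rank(A + 3I) = 2. The eigenspace has dimension 4 - 2 = 2, so there are 2 Jordan blocks; the rank sequence gives block sizes [1, 1].

For λ = 0: rank(A) = 3, rank(A^2) = 2. The eigenspace has dimension 4 - 3 = 1, so there is 1 Jordan block; the rank sequence gives block sizes [2].

Assembling the blocks gives the Jordan form J above.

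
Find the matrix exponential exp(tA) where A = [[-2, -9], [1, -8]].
A has Jordan form J = [[-5, 1], [0, -5]] with A = PJP^{-1}, so e^{tA} = P e^{tJ} P^{-1}.

For a Jordan block J_k(λ), e^{tJ_k(λ)} = e^{λt} · (I + tN + t^2 N^2/2! + ... + t^{k-1} N^{k-1}/(k-1)!) where N is the nilpotent superdiagonal part.

Assembling the blocks and conjugating back gives the entries of e^{tA} as shown above.

e^{tA} = [[(3*t + 1)*e^{-5*t}, -9*t*e^{-5*t}], [t*e^{-5*t}, (1 - 3*t)*e^{-5*t}]]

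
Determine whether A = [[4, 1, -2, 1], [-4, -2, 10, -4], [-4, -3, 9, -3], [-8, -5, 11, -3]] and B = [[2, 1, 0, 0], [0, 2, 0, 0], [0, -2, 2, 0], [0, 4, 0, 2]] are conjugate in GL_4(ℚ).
No.

Both have characteristic polynomial (x - 2)^4, but the minimal polynomial of A is (x - 2)^3 while the minimal polynomial of B is (x - 2)^2. The minimal polynomial is a similarity invariant, so A and B are not similar.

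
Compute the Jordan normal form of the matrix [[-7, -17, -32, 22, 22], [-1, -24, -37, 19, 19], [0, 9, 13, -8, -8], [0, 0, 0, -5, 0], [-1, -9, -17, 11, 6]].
The characteristic polynomial is det(xI - A) = (x - 3)(x + 5)^4, so the eigenvalues are -5 (algebraic multiplicity 4), 3 (algebraic multiplicity 1).

For λ = -5: rank(A + 5I) = 3, rank((A + 5I)^2) = 2, rank((A + 5I)^3) = 1. The eigenspace has dimension 5 - 3 = 2, so there are 2 Jordan blocks; the rank sequence gives block sizes [3, 1].

For λ = 3: algebraic multiplicity 1 gives one 1×1 block.

Assembling the blocks gives the Jordan form J above.

J = [[-5, 1, 0, 0, 0], [0, -5, 1, 0, 0], [0, 0, -5, 0, 0], [0, 0, 0, -5, 0], [0, 0, 0, 0, 3]]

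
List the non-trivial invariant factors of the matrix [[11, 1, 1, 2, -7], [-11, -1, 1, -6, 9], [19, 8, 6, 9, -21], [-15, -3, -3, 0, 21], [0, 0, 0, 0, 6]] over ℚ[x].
x - 6, (x - 6)^3(x + 2)

The Jordan structure of A has elementary divisors (x + 2), (x - 6)^3, (x - 6). Arranging the block sizes at each eigenvalue in decreasing order and taking row products gives the invariant factors.

Invariant factors (smallest first, each dividing the next): x - 6, (x - 6)^3(x + 2).

Check: the last factor (x - 6)^3(x + 2) is the minimal polynomial, and the product (x - 6)^4(x + 2) is the characteristic polynomial.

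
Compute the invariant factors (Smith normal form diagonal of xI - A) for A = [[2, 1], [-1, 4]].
(x - 3)^2

The Jordan structure of A has elementary divisors (x - 3)^2. Arranging the block sizes at each eigenvalue in decreasing order and taking row products gives the invariant factors.

Invariant factors (smallest first, each dividing the next): (x - 3)^2.

Check: the last factor (x - 3)^2 is the minimal polynomial, and the product (x - 3)^2 is the characteristic polynomial.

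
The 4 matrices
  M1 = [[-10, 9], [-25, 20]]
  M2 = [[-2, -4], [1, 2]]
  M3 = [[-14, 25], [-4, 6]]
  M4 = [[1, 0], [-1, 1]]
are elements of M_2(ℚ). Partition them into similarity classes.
4 classes: {M1}, {M2}, {M3}, {M4}

Characteristic polynomials: χ_{M1} = (x - 5)^2, χ_{M2} = x^2, χ_{M3} = (x + 4)^2, χ_{M4} = (x - 1)^2.

{M1}: invariant factors (x - 5)^2.

{M2}: invariant factors x^2.

{M3}: invariant factors (x + 4)^2.

{M4}: invariant factors (x - 1)^2.

Matrices are similar if and only if their invariant-factor lists agree; the partition into similarity classes is {M1}, {M2}, {M3}, {M4}.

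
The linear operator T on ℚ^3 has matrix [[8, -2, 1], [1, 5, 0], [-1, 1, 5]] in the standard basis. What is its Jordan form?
The characteristic polynomial is det(xI - A) = (x - 6)^3, so the eigenvalues are 6 (algebraic multiplicity 3).

For λ = 6: rank(A - 6I) = 2, rank((A - 6I)^2) = 1, rank((A - 6I)^3) = 0. The eigenspace has dimension 3 - 2 = 1, so there is 1 Jordan block; the rank sequence gives block sizes [3].

Assembling the blocks gives the Jordan form J above.

J = [[6, 1, 0], [0, 6, 1], [0, 0, 6]]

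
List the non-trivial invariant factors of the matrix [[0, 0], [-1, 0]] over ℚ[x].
The Jordan structure of A has elementary divisors x^2. Arranging the block sizes at each eigenvalue in decreasing order and taking row products gives the invariant factors.

Invariant factors (smallest first, each dividing the next): x^2.

Check: the last factor x^2 is the minimal polynomial, and the product x^2 is the characteristic polynomial.

x^2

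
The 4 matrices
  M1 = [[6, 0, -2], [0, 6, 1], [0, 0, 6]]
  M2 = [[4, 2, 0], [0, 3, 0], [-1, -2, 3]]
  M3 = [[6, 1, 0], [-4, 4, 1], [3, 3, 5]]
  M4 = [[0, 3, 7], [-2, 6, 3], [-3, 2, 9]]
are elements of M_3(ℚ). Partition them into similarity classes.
3 classes: {M1}, {M2}, {M3, M4}

Characteristic polynomials: χ_{M1} = (x - 6)^3, χ_{M2} = (x - 4)(x - 3)^2, χ_{M3} = (x - 5)^3, χ_{M4} = (x - 5)^3.

{M1}: invariant factors x - 6, (x - 6)^2.

{M2}: invariant factors x - 3, (x - 4)(x - 3).

{M3, M4}: invariant factors (x - 5)^3.

Matrices are similar if and only if their invariant-factor lists agree; the partition into similarity classes is {M1}, {M2}, {M3, M4}.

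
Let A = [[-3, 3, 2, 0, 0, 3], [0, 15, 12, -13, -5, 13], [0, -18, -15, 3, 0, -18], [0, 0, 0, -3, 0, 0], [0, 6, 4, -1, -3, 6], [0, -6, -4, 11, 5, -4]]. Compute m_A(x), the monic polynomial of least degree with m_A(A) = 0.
m_A(x) = (x - 2)(x + 3)^2

The characteristic polynomial factors as (x - 2)(x + 3)^5. The minimal polynomial is ∏(x - λ)^{k_λ} where k_λ is the size of the largest Jordan block at λ.

For λ = -3: rank(A + 3I) = 3, and the largest Jordan block has size 2 (the smallest k with rank((A + 3I)^k) = rank((A + 3I)^(k+1))).
For λ = 2: rank(A - 2I) = 5, and the largest Jordan block has size 1 (the smallest k with rank((A - 2I)^k) = rank((A - 2I)^(k+1))).

So m_A(x) = (x - 2)(x + 3)^2.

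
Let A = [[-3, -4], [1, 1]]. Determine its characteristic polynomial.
xI - A = [[x + 3, 4], [-1, x - 1]].

Expanding det(xI - A) along the first row:
det(xI - A) = + (x + 3)·det([[x - 1]]) - (4)·det([[-1]]).

Evaluating gives χ_A(x) = x^2 + 2x + 1 = (x + 1)^2.

χ_A(x) = (x + 1)^2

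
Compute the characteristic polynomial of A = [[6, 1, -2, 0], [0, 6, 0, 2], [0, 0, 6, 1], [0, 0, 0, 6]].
xI - A = [[x - 6, -1, 2, 0], [0, x - 6, 0, -2], [0, 0, x - 6, -1], [0, 0, 0, x - 6]].

Expanding det(xI - A) along the first row:
det(xI - A) = + (x - 6)·det([[x - 6, 0, -2], [0, x - 6, -1], [0, 0, x - 6]]) - (-1)·det([[0, 0, -2], [0, x - 6, -1], [0, 0, x - 6]]) + (2)·det([[0, x - 6, -2], [0, 0, -1], [0, 0, x - 6]]) - (0)·det([[0, x - 6, 0], [0, 0, x - 6], [0, 0, 0]]).

Evaluating gives χ_A(x) = x^4 - 24x^3 + 216x^2 - 864x + 1296 = (x - 6)^4.

χ_A(x) = (x - 6)^4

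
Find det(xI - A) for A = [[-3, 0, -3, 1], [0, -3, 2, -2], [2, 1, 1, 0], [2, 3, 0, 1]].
χ_A(x) = (x + 1)^4

xI - A = [[x + 3, 0, 3, -1], [0, x + 3, -2, 2], [-2, -1, x - 1, 0], [-2, -3, 0, x - 1]].

Expanding det(xI - A) along the first row:
det(xI - A) = + (x + 3)·det([[x + 3, -2, 2], [-1, x - 1, 0], [-3, 0, x - 1]]) - (0)·det([[0, -2, 2], [-2, x - 1, 0], [-2, 0, x - 1]]) + (3)·det([[0, x + 3, 2], [-2, -1, 0], [-2, -3, x - 1]]) - (-1)·det([[0, x + 3, -2], [-2, -1, x - 1], [-2, -3, 0]]).

Evaluating gives χ_A(x) = x^4 + 4x^3 + 6x^2 + 4x + 1 = (x + 1)^4.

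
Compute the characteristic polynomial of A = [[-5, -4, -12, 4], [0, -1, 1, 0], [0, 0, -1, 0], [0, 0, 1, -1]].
χ_A(x) = (x + 1)^3(x + 5)

xI - A = [[x + 5, 4, 12, -4], [0, x + 1, -1, 0], [0, 0, x + 1, 0], [0, 0, -1, x + 1]].

Expanding det(xI - A) along the first row:
det(xI - A) = + (x + 5)·det([[x + 1, -1, 0], [0, x + 1, 0], [0, -1, x + 1]]) - (4)·det([[0, -1, 0], [0, x + 1, 0], [0, -1, x + 1]]) + (12)·det([[0, x + 1, 0], [0, 0, 0], [0, 0, x + 1]]) - (-4)·det([[0, x + 1, -1], [0, 0, x + 1], [0, 0, -1]]).

Evaluating gives χ_A(x) = x^4 + 8x^3 + 18x^2 + 16x + 5 = (x + 1)^3(x + 5).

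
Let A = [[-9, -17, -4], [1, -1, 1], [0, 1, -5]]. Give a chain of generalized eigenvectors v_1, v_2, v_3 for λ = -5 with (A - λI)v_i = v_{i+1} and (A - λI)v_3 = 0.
We seek v_1 ∈ ker((A + 5I)^3) \ ker((A + 5I)^2), then set v_{i+1} = (A + 5I) v_i.

One such chain is v_1 = [[1, 0, 0]]^T, v_2 = [[-4, 1, 0]]^T, v_3 = [[-1, 0, 1]]^T. Check: (A + 5I) v_3 = [[0, 0, 0]]^T = 0.

v_1 = [[1, 0, 0]]^T, v_2 = [[-4, 1, 0]]^T, v_3 = [[-1, 0, 1]]^T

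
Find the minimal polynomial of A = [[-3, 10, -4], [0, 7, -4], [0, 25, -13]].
The characteristic polynomial factors as (x + 3)^3. The minimal polynomial is ∏(x - λ)^{k_λ} where k_λ is the size of the largest Jordan block at λ.

For λ = -3: rank(A + 3I) = 1, and the largest Jordan block has size 2 (the smallest k with rank((A + 3I)^k) = rank((A + 3I)^(k+1))).

So m_A(x) = (x + 3)^2.

m_A(x) = (x + 3)^2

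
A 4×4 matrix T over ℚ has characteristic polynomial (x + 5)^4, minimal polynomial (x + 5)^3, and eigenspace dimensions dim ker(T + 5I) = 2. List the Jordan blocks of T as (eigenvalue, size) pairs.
λ = -5: algebraic multiplicity 4 (exponent in χ_T), largest block size 3 (exponent in m_T), 2 blocks (geometric multiplicity). These force block sizes [3, 1].

Jordan blocks: (-5, 3), (-5, 1)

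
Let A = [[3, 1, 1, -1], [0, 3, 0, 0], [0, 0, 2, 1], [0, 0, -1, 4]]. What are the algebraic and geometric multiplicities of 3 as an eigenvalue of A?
The characteristic polynomial is (x - 3)^4, so the factor x - 3 appears with exponent 4: the algebraic multiplicity is 4.

rank(A - 3I) = 2, so the eigenspace has dimension 4 - 2 = 2: the geometric multiplicity is 2.

Since 2 < 4, A is not diagonalizable.

algebraic multiplicity 4, geometric multiplicity 2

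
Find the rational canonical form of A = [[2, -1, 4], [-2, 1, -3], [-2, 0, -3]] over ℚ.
The invariant factors of A (the non-unit diagonal entries of the Smith normal form of xI - A over ℚ[x]) are x^3 - x - 2, each dividing the next. The characteristic polynomial is their product, x^3 - x - 2.

The rational canonical form is the block-diagonal matrix of companion matrices C(f_i):
R = [[0, 0, 2], [1, 0, 1], [0, 1, 0]].

Note the characteristic polynomial does not split into linear factors over ℚ, so A has no Jordan form over ℚ; the rational canonical form exists over any field.

R = [[0, 0, 2], [1, 0, 1], [0, 1, 0]]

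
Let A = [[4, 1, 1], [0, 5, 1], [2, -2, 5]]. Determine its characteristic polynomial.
xI - A = [[x - 4, -1, -1], [0, x - 5, -1], [-2, 2, x - 5]].

Expanding det(xI - A) along the first row:
det(xI - A) = + (x - 4)·det([[x - 5, -1], [2, x - 5]]) - (-1)·det([[0, -1], [-2, x - 5]]) + (-1)·det([[0, x - 5], [-2, 2]]).

Evaluating gives χ_A(x) = x^3 - 14x^2 + 65x - 100 = (x - 5)^2(x - 4).

χ_A(x) = (x - 5)^2(x - 4)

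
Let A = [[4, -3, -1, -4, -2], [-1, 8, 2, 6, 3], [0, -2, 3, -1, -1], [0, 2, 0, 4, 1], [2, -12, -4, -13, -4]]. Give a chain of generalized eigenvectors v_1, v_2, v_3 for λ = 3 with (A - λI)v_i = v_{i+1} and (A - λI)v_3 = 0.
We seek v_1 ∈ ker((A - 3I)^3) \ ker((A - 3I)^2), then set v_{i+1} = (A - 3I) v_i.

One such chain is v_1 = [[0, 0, 1, 0, 0]]^T, v_2 = [[-1, 2, 0, 0, -4]]^T, v_3 = [[1, -1, 0, 0, 2]]^T. Check: (A - 3I) v_3 = [[0, 0, 0, 0, 0]]^T = 0.

v_1 = [[0, 0, 1, 0, 0]]^T, v_2 = [[-1, 2, 0, 0, -4]]^T, v_3 = [[1, -1, 0, 0, 2]]^T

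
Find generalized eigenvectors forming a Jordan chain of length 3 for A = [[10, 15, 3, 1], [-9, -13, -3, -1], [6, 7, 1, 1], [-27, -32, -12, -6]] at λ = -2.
v_1 = [[-4, 3, -1, 5]]^T, v_2 = [[-1, 1, -1, 4]]^T, v_3 = [[4, -3, 2, -9]]^T

We seek v_1 ∈ ker((A + 2I)^3) \ ker((A + 2I)^2), then set v_{i+1} = (A + 2I) v_i.

One such chain is v_1 = [[-4, 3, -1, 5]]^T, v_2 = [[-1, 1, -1, 4]]^T, v_3 = [[4, -3, 2, -9]]^T. Check: (A + 2I) v_3 = [[0, 0, 0, 0]]^T = 0.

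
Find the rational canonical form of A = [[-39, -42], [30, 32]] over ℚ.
The invariant factors of A (the non-unit diagonal entries of the Smith normal form of xI - A over ℚ[x]) are (x + 3)(x + 4), each dividing the next. The characteristic polynomial is their product, (x + 3)(x + 4).

The rational canonical form is the block-diagonal matrix of companion matrices C(f_i):
R = [[0, -12], [1, -7]].

R = [[0, -12], [1, -7]]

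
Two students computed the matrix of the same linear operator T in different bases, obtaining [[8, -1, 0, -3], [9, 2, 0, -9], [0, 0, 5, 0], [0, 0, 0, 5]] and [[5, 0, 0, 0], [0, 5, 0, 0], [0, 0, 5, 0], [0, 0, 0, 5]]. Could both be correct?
Both have characteristic polynomial (x - 5)^4, but the minimal polynomial of A is (x - 5)^2 while the minimal polynomial of B is x - 5. The minimal polynomial is a similarity invariant, so A and B are not similar.

No.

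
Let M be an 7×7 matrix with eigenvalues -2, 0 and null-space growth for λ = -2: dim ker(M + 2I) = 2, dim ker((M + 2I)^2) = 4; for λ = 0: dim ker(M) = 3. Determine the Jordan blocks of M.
Jordan blocks: (-2, 2), (-2, 2), (0, 1), (0, 1), (0, 1)

λ = -2: successive nullity increments [2, 2] count blocks of size ≥ k; block sizes are [2, 2].
λ = 0: successive nullity increments [3] count blocks of size ≥ k; block sizes are [1, 1, 1].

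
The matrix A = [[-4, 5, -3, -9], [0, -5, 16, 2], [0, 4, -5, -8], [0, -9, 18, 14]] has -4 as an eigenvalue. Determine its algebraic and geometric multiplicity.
The characteristic polynomial is (x - 5)(x - 3)(x + 4)^2, so the factor x + 4 appears with exponent 2: the algebraic multiplicity is 2.

rank(A + 4I) = 3, so the eigenspace has dimension 4 - 3 = 1: the geometric multiplicity is 1.

Since 1 < 2, A is not diagonalizable.

algebraic multiplicity 2, geometric multiplicity 1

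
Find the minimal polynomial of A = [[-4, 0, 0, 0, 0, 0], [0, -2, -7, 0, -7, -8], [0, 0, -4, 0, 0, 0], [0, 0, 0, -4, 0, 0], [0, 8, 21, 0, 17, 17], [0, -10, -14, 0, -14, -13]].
m_A(x) = (x - 3)^2(x + 4)

The characteristic polynomial factors as (x - 3)^2(x + 4)^4. The minimal polynomial is ∏(x - λ)^{k_λ} where k_λ is the size of the largest Jordan block at λ.

For λ = -4: rank(A + 4I) = 2, and the largest Jordan block has size 1 (the smallest k with rank((A + 4I)^k) = rank((A + 4I)^(k+1))).
For λ = 3: rank(A - 3I) = 5, and the largest Jordan block has size 2 (the smallest k with rank((A - 3I)^k) = rank((A - 3I)^(k+1))).

So m_A(x) = (x - 3)^2(x + 4).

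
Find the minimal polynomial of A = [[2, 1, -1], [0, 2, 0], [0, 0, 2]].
m_A(x) = (x - 2)^2

The characteristic polynomial factors as (x - 2)^3. The minimal polynomial is ∏(x - λ)^{k_λ} where k_λ is the size of the largest Jordan block at λ.

For λ = 2: rank(A - 2I) = 1, and the largest Jordan block has size 2 (the smallest k with rank((A - 2I)^k) = rank((A - 2I)^(k+1))).

So m_A(x) = (x - 2)^2.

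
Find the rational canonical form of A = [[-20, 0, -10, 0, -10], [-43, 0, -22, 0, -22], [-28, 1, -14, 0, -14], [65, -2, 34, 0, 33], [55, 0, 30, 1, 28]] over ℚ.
The invariant factors of A (the non-unit diagonal entries of the Smith normal form of xI - A over ℚ[x]) are (x + 1)(x + 5)(x^3 + 2x + 2), each dividing the next. The characteristic polynomial is their product, (x + 1)(x + 5)(x^3 + 2x + 2).

The rational canonical form is the block-diagonal matrix of companion matrices C(f_i):
R = [[0, 0, 0, 0, -10], [1, 0, 0, 0, -22], [0, 1, 0, 0, -14], [0, 0, 1, 0, -7], [0, 0, 0, 1, -6]].

Note the characteristic polynomial does not split into linear factors over ℚ, so A has no Jordan form over ℚ; the rational canonical form exists over any field.

R = [[0, 0, 0, 0, -10], [1, 0, 0, 0, -22], [0, 1, 0, 0, -14], [0, 0, 1, 0, -7], [0, 0, 0, 1, -6]]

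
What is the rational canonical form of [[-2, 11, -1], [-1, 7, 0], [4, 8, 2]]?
R = [[0, 0, 30], [1, 0, -11], [0, 1, 7]]

The invariant factors of A (the non-unit diagonal entries of the Smith normal form of xI - A over ℚ[x]) are (x - 6)(x^2 - x + 5), each dividing the next. The characteristic polynomial is their product, (x - 6)(x^2 - x + 5).

The rational canonical form is the block-diagonal matrix of companion matrices C(f_i):
R = [[0, 0, 30], [1, 0, -11], [0, 1, 7]].

Note the characteristic polynomial does not split into linear factors over ℚ, so A has no Jordan form over ℚ; the rational canonical form exists over any field.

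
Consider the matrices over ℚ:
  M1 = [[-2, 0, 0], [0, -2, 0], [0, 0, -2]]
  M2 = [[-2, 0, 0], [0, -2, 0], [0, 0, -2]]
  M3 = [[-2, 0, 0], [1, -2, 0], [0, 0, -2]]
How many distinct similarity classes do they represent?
Characteristic polynomials: χ_{M1} = (x + 2)^3, χ_{M2} = (x + 2)^3, χ_{M3} = (x + 2)^3.

{M1, M2}: invariant factors x + 2, x + 2, x + 2.

{M3}: invariant factors x + 2, (x + 2)^2.

Matrices are similar if and only if their invariant-factor lists agree; the partition into similarity classes is {M1, M2}, {M3}.

2 classes: {M1, M2}, {M3}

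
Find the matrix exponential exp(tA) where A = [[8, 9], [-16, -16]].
A has Jordan form J = [[-4, 1], [0, -4]] with A = PJP^{-1}, so e^{tA} = P e^{tJ} P^{-1}.

For a Jordan block J_k(λ), e^{tJ_k(λ)} = e^{λt} · (I + tN + t^2 N^2/2! + ... + t^{k-1} N^{k-1}/(k-1)!) where N is the nilpotent superdiagonal part.

Assembling the blocks and conjugating back gives the entries of e^{tA} as shown above.

e^{tA} = [[(12*t + 1)*e^{-4*t}, 9*t*e^{-4*t}], [-16*t*e^{-4*t}, (1 - 12*t)*e^{-4*t}]]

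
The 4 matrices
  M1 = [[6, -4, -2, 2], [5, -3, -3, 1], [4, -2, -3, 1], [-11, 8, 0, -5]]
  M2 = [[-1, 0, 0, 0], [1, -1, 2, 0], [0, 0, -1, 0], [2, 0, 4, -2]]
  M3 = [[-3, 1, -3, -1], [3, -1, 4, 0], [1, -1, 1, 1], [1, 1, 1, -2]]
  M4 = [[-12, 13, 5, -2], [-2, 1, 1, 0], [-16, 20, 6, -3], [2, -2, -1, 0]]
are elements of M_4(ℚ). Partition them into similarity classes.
Characteristic polynomials: χ_{M1} = (x + 1)^3(x + 2), χ_{M2} = (x + 1)^3(x + 2), χ_{M3} = (x + 1)^3(x + 2), χ_{M4} = (x + 1)^3(x + 2).

{M1, M3, M4}: invariant factors (x + 1)^3(x + 2).

{M2}: invariant factors x + 1, (x + 1)^2(x + 2).

Matrices are similar if and only if their invariant-factor lists agree; the partition into similarity classes is {M1, M3, M4}, {M2}.

2 classes: {M1, M3, M4}, {M2}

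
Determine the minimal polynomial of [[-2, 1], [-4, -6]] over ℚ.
m_A(x) = (x + 4)^2

The characteristic polynomial factors as (x + 4)^2. The minimal polynomial is ∏(x - λ)^{k_λ} where k_λ is the size of the largest Jordan block at λ.

For λ = -4: rank(A + 4I) = 1, and the largest Jordan block has size 2 (the smallest k with rank((A + 4I)^k) = rank((A + 4I)^(k+1))).

So m_A(x) = (x + 4)^2.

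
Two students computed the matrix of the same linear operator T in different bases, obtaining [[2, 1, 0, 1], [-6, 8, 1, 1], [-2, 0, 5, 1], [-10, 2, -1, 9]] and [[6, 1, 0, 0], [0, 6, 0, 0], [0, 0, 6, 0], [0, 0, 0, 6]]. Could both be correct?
Both have characteristic polynomial (x - 6)^4 and minimal polynomial (x - 6)^2. But rank(A - 6I) = 2 for A while rank(B - 6I) = 1 for B, so the number of Jordan blocks at λ = 6 differs. A and B are not similar.

No.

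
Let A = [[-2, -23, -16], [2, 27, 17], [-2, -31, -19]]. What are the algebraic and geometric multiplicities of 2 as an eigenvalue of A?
algebraic multiplicity 3, geometric multiplicity 1

The characteristic polynomial is (x - 2)^3, so the factor x - 2 appears with exponent 3: the algebraic multiplicity is 3.

rank(A - 2I) = 2, so the eigenspace has dimension 3 - 2 = 1: the geometric multiplicity is 1.

Since 1 < 3, A is not diagonalizable.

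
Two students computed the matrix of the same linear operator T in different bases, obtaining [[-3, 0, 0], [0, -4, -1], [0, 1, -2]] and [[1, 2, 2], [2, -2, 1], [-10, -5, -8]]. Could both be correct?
Two matrices over a field are similar if and only if they have the same invariant factors.

Both A and B have characteristic polynomial (x + 3)^3 and minimal polynomial (x + 3)^2. Computing further, both have invariant factors x + 3, (x + 3)^2. Hence A and B are similar.

Yes.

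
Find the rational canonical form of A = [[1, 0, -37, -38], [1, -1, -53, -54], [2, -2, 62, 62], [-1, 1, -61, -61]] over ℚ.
The invariant factors of A (the non-unit diagonal entries of the Smith normal form of xI - A over ℚ[x]) are (x - 3)(x + 5)(x^2 - 3x + 4), each dividing the next. The characteristic polynomial is their product, (x - 3)(x + 5)(x^2 - 3x + 4).

The rational canonical form is the block-diagonal matrix of companion matrices C(f_i):
R = [[0, 0, 0, 60], [1, 0, 0, -53], [0, 1, 0, 17], [0, 0, 1, 1]].

Note the characteristic polynomial does not split into linear factors over ℚ, so A has no Jordan form over ℚ; the rational canonical form exists over any field.

R = [[0, 0, 0, 60], [1, 0, 0, -53], [0, 1, 0, 17], [0, 0, 1, 1]]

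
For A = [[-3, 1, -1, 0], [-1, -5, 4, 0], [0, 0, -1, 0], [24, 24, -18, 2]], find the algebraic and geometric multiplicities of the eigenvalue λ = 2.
algebraic multiplicity 1, geometric multiplicity 1

The characteristic polynomial is (x - 2)(x + 1)(x + 4)^2, so the factor x - 2 appears with exponent 1: the algebraic multiplicity is 1.

rank(A - 2I) = 3, so the eigenspace has dimension 4 - 3 = 1: the geometric multiplicity is 1.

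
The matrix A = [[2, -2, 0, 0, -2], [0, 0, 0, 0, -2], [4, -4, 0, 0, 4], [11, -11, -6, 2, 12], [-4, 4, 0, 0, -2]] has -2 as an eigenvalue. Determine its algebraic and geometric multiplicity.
The characteristic polynomial is x^2(x - 2)^2(x + 2), so the factor x + 2 appears with exponent 1: the algebraic multiplicity is 1.

rank(A + 2I) = 4, so the eigenspace has dimension 5 - 4 = 1: the geometric multiplicity is 1.

algebraic multiplicity 1, geometric multiplicity 1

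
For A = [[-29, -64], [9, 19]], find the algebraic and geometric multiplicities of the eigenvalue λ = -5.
algebraic multiplicity 2, geometric multiplicity 1

The characteristic polynomial is (x + 5)^2, so the factor x + 5 appears with exponent 2: the algebraic multiplicity is 2.

rank(A + 5I) = 1, so the eigenspace has dimension 2 - 1 = 1: the geometric multiplicity is 1.

Since 1 < 2, A is not diagonalizable.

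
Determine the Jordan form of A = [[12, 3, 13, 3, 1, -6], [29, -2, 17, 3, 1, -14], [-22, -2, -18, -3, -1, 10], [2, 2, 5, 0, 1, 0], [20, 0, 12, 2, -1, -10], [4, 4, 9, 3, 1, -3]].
J = [[-3, 1, 0, 0, 0, 0], [0, -3, 0, 0, 0, 0], [0, 0, -3, 0, 0, 0], [0, 0, 0, -1, 1, 0], [0, 0, 0, 0, -1, 0], [0, 0, 0, 0, 0, -1]]

The characteristic polynomial is det(xI - A) = (x + 1)^3(x + 3)^3, so the eigenvalues are -3 (algebraic multiplicity 3), -1 (algebraic multiplicity 3).

For λ = -3: rank(A + 3I) = 4, rank((A + 3I)^2) = 3. The eigenspace has dimension 6 - 4 = 2, so there are 2 Jordan blocks; the rank sequence gives block sizes [2, 1].

For λ = -1: rank(A + I) = 4, rank((A + I)^2) = 3. The eigenspace has dimension 6 - 4 = 2, so there are 2 Jordan blocks; the rank sequence gives block sizes [2, 1].

Assembling the blocks gives the Jordan form J above.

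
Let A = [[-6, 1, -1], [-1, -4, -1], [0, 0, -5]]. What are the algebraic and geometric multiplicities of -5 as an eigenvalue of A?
algebraic multiplicity 3, geometric multiplicity 2

The characteristic polynomial is (x + 5)^3, so the factor x + 5 appears with exponent 3: the algebraic multiplicity is 3.

rank(A + 5I) = 1, so the eigenspace has dimension 3 - 1 = 2: the geometric multiplicity is 2.

Since 2 < 3, A is not diagonalizable.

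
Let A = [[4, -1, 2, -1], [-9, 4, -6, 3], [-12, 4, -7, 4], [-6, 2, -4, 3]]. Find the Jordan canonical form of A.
J = [[1, 1, 0, 0], [0, 1, 0, 0], [0, 0, 1, 0], [0, 0, 0, 1]]

The characteristic polynomial is det(xI - A) = (x - 1)^4, so the eigenvalues are 1 (algebraic multiplicity 4).

For λ = 1: rank(A - I) = 1, rank((A - I)^2) = 0. The eigenspace has dimension 4 - 1 = 3, so there are 3 Jordan blocks; the rank sequence gives block sizes [2, 1, 1].

Assembling the blocks gives the Jordan form J above.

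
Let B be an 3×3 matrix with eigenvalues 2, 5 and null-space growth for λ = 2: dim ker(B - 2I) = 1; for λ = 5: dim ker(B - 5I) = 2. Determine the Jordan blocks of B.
Jordan blocks: (2, 1), (5, 1), (5, 1)

λ = 2: successive nullity increments [1] count blocks of size ≥ k; block sizes are [1].
λ = 5: successive nullity increments [2] count blocks of size ≥ k; block sizes are [1, 1].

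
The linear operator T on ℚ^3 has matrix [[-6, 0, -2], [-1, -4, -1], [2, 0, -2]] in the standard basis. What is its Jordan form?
The characteristic polynomial is det(xI - A) = (x + 4)^3, so the eigenvalues are -4 (algebraic multiplicity 3).

For λ = -4: rank(A + 4I) = 1, rank((A + 4I)^2) = 0. The eigenspace has dimension 3 - 1 = 2, so there are 2 Jordan blocks; the rank sequence gives block sizes [2, 1].

Assembling the blocks gives the Jordan form J above.

J = [[-4, 1, 0], [0, -4, 0], [0, 0, -4]]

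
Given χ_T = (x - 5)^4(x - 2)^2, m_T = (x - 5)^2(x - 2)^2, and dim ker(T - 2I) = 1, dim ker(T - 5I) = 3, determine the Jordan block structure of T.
λ = 2: algebraic multiplicity 2 (exponent in χ_T), largest block size 2 (exponent in m_T), 1 block (geometric multiplicity). This forces block sizes [2].
λ = 5: algebraic multiplicity 4 (exponent in χ_T), largest block size 2 (exponent in m_T), 3 blocks (geometric multiplicity). These force block sizes [2, 1, 1].

Jordan blocks: (2, 2), (5, 2), (5, 1), (5, 1)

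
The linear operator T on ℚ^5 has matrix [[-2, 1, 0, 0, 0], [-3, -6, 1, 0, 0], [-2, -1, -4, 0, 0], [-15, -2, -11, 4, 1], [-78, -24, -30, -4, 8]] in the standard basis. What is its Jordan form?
J = [[-4, 1, 0, 0, 0], [0, -4, 1, 0, 0], [0, 0, -4, 0, 0], [0, 0, 0, 6, 1], [0, 0, 0, 0, 6]]

The characteristic polynomial is det(xI - A) = (x - 6)^2(x + 4)^3, so the eigenvalues are -4 (algebraic multiplicity 3), 6 (algebraic multiplicity 2).

For λ = -4: rank(A + 4I) = 4, rank((A + 4I)^2) = 3, rank((A + 4I)^3) = 2. The eigenspace has dimension 5 - 4 = 1, so there is 1 Jordan block; the rank sequence gives block sizes [3].

For λ = 6: rank(A - 6I) = 4, rank((A - 6I)^2) = 3. The eigenspace has dimension 5 - 4 = 1, so there is 1 Jordan block; the rank sequence gives block sizes [2].

Assembling the blocks gives the Jordan form J above.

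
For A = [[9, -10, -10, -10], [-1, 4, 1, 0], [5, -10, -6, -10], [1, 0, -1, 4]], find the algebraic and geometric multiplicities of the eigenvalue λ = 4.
The characteristic polynomial is (x - 4)^3(x + 1), so the factor x - 4 appears with exponent 3: the algebraic multiplicity is 3.

rank(A - 4I) = 2, so the eigenspace has dimension 4 - 2 = 2: the geometric multiplicity is 2.

Since 2 < 3, A is not diagonalizable.

algebraic multiplicity 3, geometric multiplicity 2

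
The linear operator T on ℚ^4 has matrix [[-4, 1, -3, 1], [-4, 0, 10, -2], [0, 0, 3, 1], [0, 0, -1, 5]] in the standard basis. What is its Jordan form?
The characteristic polynomial is det(xI - A) = (x - 4)^2(x + 2)^2, so the eigenvalues are -2 (algebraic multiplicity 2), 4 (algebraic multiplicity 2).

For λ = -2: rank(A + 2I) = 3, rank((A + 2I)^2) = 2. The eigenspace has dimension 4 - 3 = 1, so there is 1 Jordan block; the rank sequence gives block sizes [2].

For λ = 4: rank(A - 4I) = 3, rank((A - 4I)^2) = 2. The eigenspace has dimension 4 - 3 = 1, so there is 1 Jordan block; the rank sequence gives block sizes [2].

Assembling the blocks gives the Jordan form J above.

J = [[-2, 1, 0, 0], [0, -2, 0, 0], [0, 0, 4, 1], [0, 0, 0, 4]]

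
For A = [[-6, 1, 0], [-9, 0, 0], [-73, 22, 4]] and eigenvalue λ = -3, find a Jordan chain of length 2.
v_1 = [[2, 7, -1]]^T, v_2 = [[1, 3, 1]]^T

We seek v_1 ∈ ker((A + 3I)^2) \ ker(A + 3I), then set v_{i+1} = (A + 3I) v_i.

One such chain is v_1 = [[2, 7, -1]]^T, v_2 = [[1, 3, 1]]^T. Check: (A + 3I) v_2 = [[0, 0, 0]]^T = 0.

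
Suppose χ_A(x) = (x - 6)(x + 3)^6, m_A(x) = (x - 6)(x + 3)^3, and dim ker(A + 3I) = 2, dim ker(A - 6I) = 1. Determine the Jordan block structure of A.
Jordan blocks: (-3, 3), (-3, 3), (6, 1)

λ = -3: algebraic multiplicity 6 (exponent in χ_A), largest block size 3 (exponent in m_A), 2 blocks (geometric multiplicity). These force block sizes [3, 3].
λ = 6: algebraic multiplicity 1 (exponent in χ_A), largest block size 1 (exponent in m_A), 1 block (geometric multiplicity). This forces block sizes [1].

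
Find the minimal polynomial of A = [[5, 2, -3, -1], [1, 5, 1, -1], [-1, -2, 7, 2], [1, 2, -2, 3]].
The characteristic polynomial factors as (x - 5)^4. The minimal polynomial is ∏(x - λ)^{k_λ} where k_λ is the size of the largest Jordan block at λ.

For λ = 5: rank(A - 5I) = 2, and the largest Jordan block has size 3 (the smallest k with rank((A - 5I)^k) = rank((A - 5I)^(k+1))).

So m_A(x) = (x - 5)^3.

m_A(x) = (x - 5)^3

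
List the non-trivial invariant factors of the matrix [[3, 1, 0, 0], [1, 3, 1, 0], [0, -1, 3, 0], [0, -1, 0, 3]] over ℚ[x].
The Jordan structure of A has elementary divisors (x - 3)^3, (x - 3). Arranging the block sizes at each eigenvalue in decreasing order and taking row products gives the invariant factors.

Invariant factors (smallest first, each dividing the next): x - 3, (x - 3)^3.

Check: the last factor (x - 3)^3 is the minimal polynomial, and the product (x - 3)^4 is the characteristic polynomial.

x - 3, (x - 3)^3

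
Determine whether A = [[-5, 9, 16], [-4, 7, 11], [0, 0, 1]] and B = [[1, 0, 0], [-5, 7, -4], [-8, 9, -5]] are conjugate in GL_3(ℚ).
Two matrices over a field are similar if and only if they have the same invariant factors.

Both A and B have characteristic polynomial (x - 1)^3 and minimal polynomial (x - 1)^3. Computing further, both have invariant factors (x - 1)^3. Hence A and B are similar.

Yes.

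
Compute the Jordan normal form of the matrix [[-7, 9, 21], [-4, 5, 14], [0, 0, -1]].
The characteristic polynomial is det(xI - A) = (x + 1)^3, so the eigenvalues are -1 (algebraic multiplicity 3).

For λ = -1: rank(A + I) = 1, rank((A + I)^2) = 0. The eigenspace has dimension 3 - 1 = 2, so there are 2 Jordan blocks; the rank sequence gives block sizes [2, 1].

Assembling the blocks gives the Jordan form J above.

J = [[-1, 1, 0], [0, -1, 0], [0, 0, -1]]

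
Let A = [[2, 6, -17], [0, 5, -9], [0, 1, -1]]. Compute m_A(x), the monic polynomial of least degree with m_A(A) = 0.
The characteristic polynomial factors as (x - 2)^3. The minimal polynomial is ∏(x - λ)^{k_λ} where k_λ is the size of the largest Jordan block at λ.

For λ = 2: rank(A - 2I) = 2, and the largest Jordan block has size 3 (the smallest k with rank((A - 2I)^k) = rank((A - 2I)^(k+1))).

So m_A(x) = (x - 2)^3.

m_A(x) = (x - 2)^3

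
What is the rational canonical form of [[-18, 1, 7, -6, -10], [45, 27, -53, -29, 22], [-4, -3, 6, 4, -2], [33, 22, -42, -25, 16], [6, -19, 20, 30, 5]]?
R = [[0, 0, 0, 0, 0], [1, 0, 0, 0, -2], [0, 1, 0, 0, -7], [0, 0, 1, 0, -9], [0, 0, 0, 1, -5]]

The invariant factors of A (the non-unit diagonal entries of the Smith normal form of xI - A over ℚ[x]) are x(x + 1)^3(x + 2), each dividing the next. The characteristic polynomial is their product, x(x + 1)^3(x + 2).

The rational canonical form is the block-diagonal matrix of companion matrices C(f_i):
R = [[0, 0, 0, 0, 0], [1, 0, 0, 0, -2], [0, 1, 0, 0, -7], [0, 0, 1, 0, -9], [0, 0, 0, 1, -5]].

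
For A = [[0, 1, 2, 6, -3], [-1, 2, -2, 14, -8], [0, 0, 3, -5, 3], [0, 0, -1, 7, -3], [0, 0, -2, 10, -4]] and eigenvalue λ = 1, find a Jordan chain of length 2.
We seek v_1 ∈ ker((A - I)^2) \ ker(A - I), then set v_{i+1} = (A - I) v_i.

One such chain is v_1 = [[0, 1, 0, 0, 0]]^T, v_2 = [[1, 1, 0, 0, 0]]^T. Check: (A - I) v_2 = [[0, 0, 0, 0, 0]]^T = 0.

v_1 = [[0, 1, 0, 0, 0]]^T, v_2 = [[1, 1, 0, 0, 0]]^T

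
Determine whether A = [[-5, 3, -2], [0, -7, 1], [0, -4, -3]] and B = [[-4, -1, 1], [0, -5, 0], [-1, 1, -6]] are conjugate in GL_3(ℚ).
No.

Both have characteristic polynomial (x + 5)^3, but the minimal polynomial of A is (x + 5)^3 while the minimal polynomial of B is (x + 5)^2. The minimal polynomial is a similarity invariant, so A and B are not similar.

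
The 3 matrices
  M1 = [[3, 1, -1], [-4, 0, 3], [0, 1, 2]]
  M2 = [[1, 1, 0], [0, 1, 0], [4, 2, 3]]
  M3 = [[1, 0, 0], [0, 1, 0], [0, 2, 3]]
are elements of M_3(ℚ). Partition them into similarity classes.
Characteristic polynomials: χ_{M1} = (x - 3)(x - 1)^2, χ_{M2} = (x - 3)(x - 1)^2, χ_{M3} = (x - 3)(x - 1)^2.

{M1, M2}: invariant factors (x - 3)(x - 1)^2.

{M3}: invariant factors x - 1, (x - 3)(x - 1).

Matrices are similar if and only if their invariant-factor lists agree; the partition into similarity classes is {M1, M2}, {M3}.

2 classes: {M1, M2}, {M3}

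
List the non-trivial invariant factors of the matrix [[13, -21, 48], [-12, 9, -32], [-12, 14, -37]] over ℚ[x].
The Jordan structure of A has elementary divisors (x + 5)^2, (x + 5). Arranging the block sizes at each eigenvalue in decreasing order and taking row products gives the invariant factors.

Invariant factors (smallest first, each dividing the next): x + 5, (x + 5)^2.

Check: the last factor (x + 5)^2 is the minimal polynomial, and the product (x + 5)^3 is the characteristic polynomial.

x + 5, (x + 5)^2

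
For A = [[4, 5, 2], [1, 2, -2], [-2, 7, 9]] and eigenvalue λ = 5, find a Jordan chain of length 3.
v_1 = [[1, 0, 0]]^T, v_2 = [[-1, 1, -2]]^T, v_3 = [[2, 0, 1]]^T

We seek v_1 ∈ ker((A - 5I)^3) \ ker((A - 5I)^2), then set v_{i+1} = (A - 5I) v_i.

One such chain is v_1 = [[1, 0, 0]]^T, v_2 = [[-1, 1, -2]]^T, v_3 = [[2, 0, 1]]^T. Check: (A - 5I) v_3 = [[0, 0, 0]]^T = 0.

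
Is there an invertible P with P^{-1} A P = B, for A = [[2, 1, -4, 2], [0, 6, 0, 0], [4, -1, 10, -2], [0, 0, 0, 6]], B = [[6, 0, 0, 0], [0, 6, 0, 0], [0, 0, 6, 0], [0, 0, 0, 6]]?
Both have characteristic polynomial (x - 6)^4, but the minimal polynomial of A is (x - 6)^2 while the minimal polynomial of B is x - 6. The minimal polynomial is a similarity invariant, so A and B are not similar.

No.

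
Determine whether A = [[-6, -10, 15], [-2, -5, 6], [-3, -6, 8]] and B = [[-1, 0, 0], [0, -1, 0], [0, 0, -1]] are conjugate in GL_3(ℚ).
No.

Both have characteristic polynomial (x + 1)^3, but the minimal polynomial of A is (x + 1)^2 while the minimal polynomial of B is x + 1. The minimal polynomial is a similarity invariant, so A and B are not similar.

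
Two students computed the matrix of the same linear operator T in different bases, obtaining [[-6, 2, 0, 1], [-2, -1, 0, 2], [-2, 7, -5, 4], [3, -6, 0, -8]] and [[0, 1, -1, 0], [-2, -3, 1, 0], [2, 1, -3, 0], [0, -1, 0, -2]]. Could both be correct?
No.

trace(A) = -20 but trace(B) = -8. The trace is a similarity invariant, so A and B are not similar.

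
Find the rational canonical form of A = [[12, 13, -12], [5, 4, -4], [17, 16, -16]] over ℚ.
The invariant factors of A (the non-unit diagonal entries of the Smith normal form of xI - A over ℚ[x]) are (x - 3)(x^2 + 3x + 4), each dividing the next. The characteristic polynomial is their product, (x - 3)(x^2 + 3x + 4).

The rational canonical form is the block-diagonal matrix of companion matrices C(f_i):
R = [[0, 0, 12], [1, 0, 5], [0, 1, 0]].

Note the characteristic polynomial does not split into linear factors over ℚ, so A has no Jordan form over ℚ; the rational canonical form exists over any field.

R = [[0, 0, 12], [1, 0, 5], [0, 1, 0]]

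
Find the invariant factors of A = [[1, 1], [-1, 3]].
The Jordan structure of A has elementary divisors (x - 2)^2. Arranging the block sizes at each eigenvalue in decreasing order and taking row products gives the invariant factors.

Invariant factors (smallest first, each dividing the next): (x - 2)^2.

Check: the last factor (x - 2)^2 is the minimal polynomial, and the product (x - 2)^2 is the characteristic polynomial.

(x - 2)^2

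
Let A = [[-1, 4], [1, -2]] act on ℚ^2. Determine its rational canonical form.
The invariant factors of A (the non-unit diagonal entries of the Smith normal form of xI - A over ℚ[x]) are x^2 + 3x - 2, each dividing the next. The characteristic polynomial is their product, x^2 + 3x - 2.

The rational canonical form is the block-diagonal matrix of companion matrices C(f_i):
R = [[0, 2], [1, -3]].

Note the characteristic polynomial does not split into linear factors over ℚ, so A has no Jordan form over ℚ; the rational canonical form exists over any field.

R = [[0, 2], [1, -3]]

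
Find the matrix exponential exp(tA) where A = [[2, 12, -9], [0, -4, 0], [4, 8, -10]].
e^{tA} = [[(6*t + 1)*e^{-4*t}, 12*t*e^{-4*t}, -9*t*e^{-4*t}], [0, e^{-4*t}, 0], [4*t*e^{-4*t}, 8*t*e^{-4*t}, (1 - 6*t)*e^{-4*t}]]

A has Jordan form J = [[-4, 1, 0], [0, -4, 0], [0, 0, -4]] with A = PJP^{-1}, so e^{tA} = P e^{tJ} P^{-1}.

For a Jordan block J_k(λ), e^{tJ_k(λ)} = e^{λt} · (I + tN + t^2 N^2/2! + ... + t^{k-1} N^{k-1}/(k-1)!) where N is the nilpotent superdiagonal part.

Assembling the blocks and conjugating back gives the entries of e^{tA} as shown above.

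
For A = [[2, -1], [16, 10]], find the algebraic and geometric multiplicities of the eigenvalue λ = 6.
The characteristic polynomial is (x - 6)^2, so the factor x - 6 appears with exponent 2: the algebraic multiplicity is 2.

rank(A - 6I) = 1, so the eigenspace has dimension 2 - 1 = 1: the geometric multiplicity is 1.

Since 1 < 2, A is not diagonalizable.

algebraic multiplicity 2, geometric multiplicity 1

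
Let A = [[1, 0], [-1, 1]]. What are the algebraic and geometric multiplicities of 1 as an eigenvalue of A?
algebraic multiplicity 2, geometric multiplicity 1

The characteristic polynomial is (x - 1)^2, so the factor x - 1 appears with exponent 2: the algebraic multiplicity is 2.

rank(A - I) = 1, so the eigenspace has dimension 2 - 1 = 1: the geometric multiplicity is 1.

Since 1 < 2, A is not diagonalizable.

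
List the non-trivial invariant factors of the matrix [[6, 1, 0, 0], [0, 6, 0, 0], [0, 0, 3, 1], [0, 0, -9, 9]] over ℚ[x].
(x - 6)^2, (x - 6)^2

The Jordan structure of A has elementary divisors (x - 6)^2, (x - 6)^2. Arranging the block sizes at each eigenvalue in decreasing order and taking row products gives the invariant factors.

Invariant factors (smallest first, each dividing the next): (x - 6)^2, (x - 6)^2.

Check: the last factor (x - 6)^2 is the minimal polynomial, and the product (x - 6)^4 is the characteristic polynomial.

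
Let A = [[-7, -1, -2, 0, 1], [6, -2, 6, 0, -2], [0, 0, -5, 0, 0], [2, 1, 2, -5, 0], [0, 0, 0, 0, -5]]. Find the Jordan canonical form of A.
The characteristic polynomial is det(xI - A) = (x + 4)(x + 5)^4, so the eigenvalues are -5 (algebraic multiplicity 4), -4 (algebraic multiplicity 1).

For λ = -5: rank(A + 5I) = 2, rank((A + 5I)^2) = 1. The eigenspace has dimension 5 - 2 = 3, so there are 3 Jordan blocks; the rank sequence gives block sizes [2, 1, 1].

For λ = -4: algebraic multiplicity 1 gives one 1×1 block.

Assembling the blocks gives the Jordan form J above.

J = [[-5, 1, 0, 0, 0], [0, -5, 0, 0, 0], [0, 0, -5, 0, 0], [0, 0, 0, -5, 0], [0, 0, 0, 0, -4]]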